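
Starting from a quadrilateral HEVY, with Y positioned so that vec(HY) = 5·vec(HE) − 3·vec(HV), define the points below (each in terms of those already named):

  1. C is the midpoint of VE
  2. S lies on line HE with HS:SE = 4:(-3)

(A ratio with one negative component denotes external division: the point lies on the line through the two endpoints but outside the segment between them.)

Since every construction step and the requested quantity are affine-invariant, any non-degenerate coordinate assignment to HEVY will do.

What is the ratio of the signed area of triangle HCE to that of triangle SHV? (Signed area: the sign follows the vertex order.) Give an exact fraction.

Assign H = (0, 0), E = (1, 0), V = (0, 1), Y = (5, -3) — the answer is frame-independent, so this choice is without loss of generality.
1. C is the midpoint of VE ⇒ C = (1/2, 1/2)
2. S lies on line HE with HS:SE = 4:(-3) ⇒ S = (4, 0)
2·[HCE] = -1/2, 2·[SHV] = -4
[HCE]:[SHV] = -1/2:-4 = 1/8

[HCE]:[SHV] = 1/8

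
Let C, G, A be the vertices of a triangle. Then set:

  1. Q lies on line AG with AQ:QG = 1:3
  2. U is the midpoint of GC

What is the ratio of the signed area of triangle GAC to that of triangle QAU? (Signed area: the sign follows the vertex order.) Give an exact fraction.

[GAC]:[QAU] = 8

Assign C = (0, 0), G = (1, 0), A = (0, 1) — the answer is frame-independent, so this choice is without loss of generality.
1. Q lies on line AG with AQ:QG = 1:3 ⇒ Q = (1/4, 3/4)
2. U is the midpoint of GC ⇒ U = (1/2, 0)
2·[GAC] = 1, 2·[QAU] = 1/8
[GAC]:[QAU] = 1:1/8 = 8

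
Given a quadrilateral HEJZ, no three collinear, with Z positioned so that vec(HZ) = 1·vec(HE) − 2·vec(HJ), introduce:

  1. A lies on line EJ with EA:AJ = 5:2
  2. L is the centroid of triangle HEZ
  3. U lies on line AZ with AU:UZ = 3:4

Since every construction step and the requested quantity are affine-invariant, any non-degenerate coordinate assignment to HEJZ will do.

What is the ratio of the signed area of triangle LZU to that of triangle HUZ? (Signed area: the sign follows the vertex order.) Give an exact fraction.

[LZU]:[HUZ] = 1/27

Choose coordinates H = (0, 0), E = (1, 0), J = (0, 1), Z = (1, -2).
1. A lies on line EJ with EA:AJ = 5:2 ⇒ A = (2/7, 5/7)
2. L is the centroid of triangle HEZ ⇒ L = (2/3, -2/3)
3. U lies on line AZ with AU:UZ = 3:4 ⇒ U = (29/49, -22/49)
2·[LZU] = -4/147, 2·[HUZ] = -36/49
[LZU]:[HUZ] = -4/147:-36/49 = 1/27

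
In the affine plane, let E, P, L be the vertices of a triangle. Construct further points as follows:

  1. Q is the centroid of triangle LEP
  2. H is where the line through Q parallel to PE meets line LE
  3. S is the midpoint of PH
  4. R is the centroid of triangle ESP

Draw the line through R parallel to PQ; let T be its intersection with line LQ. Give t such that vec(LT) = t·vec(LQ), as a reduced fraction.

t = 25/18

Choose coordinates E = (0, 0), P = (1, 0), L = (0, 1).
1. Q is the centroid of triangle LEP ⇒ Q = (1/3, 1/3)
2. H is where the line through Q parallel to PE meets line LE ⇒ H = (0, 1/3)
3. S is the midpoint of PH ⇒ S = (1/2, 1/6)
4. R is the centroid of triangle ESP ⇒ R = (1/2, 1/18)
through R parallel to PQ: direction (-2/3, 1/3); meets LQ at T = (25/54, 2/27)
T = L + t·(Q−L) with t = 25/18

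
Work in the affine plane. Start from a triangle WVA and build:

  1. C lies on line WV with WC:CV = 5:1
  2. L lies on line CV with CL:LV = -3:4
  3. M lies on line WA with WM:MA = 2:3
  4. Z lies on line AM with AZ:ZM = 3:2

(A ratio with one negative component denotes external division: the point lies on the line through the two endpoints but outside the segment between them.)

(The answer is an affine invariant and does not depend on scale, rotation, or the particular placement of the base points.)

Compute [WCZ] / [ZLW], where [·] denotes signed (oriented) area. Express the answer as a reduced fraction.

Work in coordinates with W = (0, 0), V = (1, 0), A = (0, 1).
1. C lies on line WV with WC:CV = 5:1 ⇒ C = (5/6, 0)
2. L lies on line CV with CL:LV = -3:4 ⇒ L = (1/3, 0)
3. M lies on line WA with WM:MA = 2:3 ⇒ M = (0, 2/5)
4. Z lies on line AM with AZ:ZM = 3:2 ⇒ Z = (0, 16/25)
2·[WCZ] = 8/15, 2·[ZLW] = -16/75
[WCZ]:[ZLW] = 8/15:-16/75 = -5/2

[WCZ]:[ZLW] = -5/2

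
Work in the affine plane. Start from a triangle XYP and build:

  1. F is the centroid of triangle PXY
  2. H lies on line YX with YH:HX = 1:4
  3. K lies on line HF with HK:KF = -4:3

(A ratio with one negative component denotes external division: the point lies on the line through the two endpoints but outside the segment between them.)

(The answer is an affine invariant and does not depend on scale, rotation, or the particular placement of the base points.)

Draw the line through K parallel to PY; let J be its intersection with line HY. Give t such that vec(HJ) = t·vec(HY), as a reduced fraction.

Choose coordinates X = (0, 0), Y = (1, 0), P = (0, 1).
1. F is the centroid of triangle PXY ⇒ F = (1/3, 1/3)
2. H lies on line YX with YH:HX = 1:4 ⇒ H = (4/5, 0)
3. K lies on line HF with HK:KF = -4:3 ⇒ K = (-16/15, 4/3)
through K parallel to PY: direction (1, -1); meets HY at J = (4/15, 0)
J = H + t·(Y−H) with t = -8/3

t = -8/3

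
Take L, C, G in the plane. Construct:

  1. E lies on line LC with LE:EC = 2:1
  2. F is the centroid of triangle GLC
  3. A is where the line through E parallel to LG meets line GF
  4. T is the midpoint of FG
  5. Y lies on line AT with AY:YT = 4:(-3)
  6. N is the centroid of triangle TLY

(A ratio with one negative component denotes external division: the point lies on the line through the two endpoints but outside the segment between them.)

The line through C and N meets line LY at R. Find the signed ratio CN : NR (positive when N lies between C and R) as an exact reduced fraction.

Assign L = (0, 0), C = (1, 0), G = (0, 1) — the answer is frame-independent, so this choice is without loss of generality.
1. E lies on line LC with LE:EC = 2:1 ⇒ E = (2/3, 0)
2. F is the centroid of triangle GLC ⇒ F = (1/3, 1/3)
3. A is where the line through E parallel to LG meets line GF ⇒ A = (2/3, -1/3)
4. T is the midpoint of FG ⇒ T = (1/6, 2/3)
5. Y lies on line AT with AY:YT = 4:(-3) ⇒ Y = (-4/3, 11/3)
6. N is the centroid of triangle TLY ⇒ N = (-7/18, 13/9)
line CN meets LY at R = (-104/171, 286/171)
N = C + t·(R−C) with t = 19/22, so CN:NR = 19/22:3/22

CN:NR = 19/3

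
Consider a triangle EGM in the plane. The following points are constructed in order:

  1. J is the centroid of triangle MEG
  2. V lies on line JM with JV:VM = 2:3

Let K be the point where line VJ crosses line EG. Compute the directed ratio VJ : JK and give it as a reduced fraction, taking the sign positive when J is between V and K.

Set E = (0, 0), G = (1, 0), M = (0, 1); any affine frame gives the same invariant.
1. J is the centroid of triangle MEG ⇒ J = (1/3, 1/3)
2. V lies on line JM with JV:VM = 2:3 ⇒ V = (1/5, 3/5)
line VJ meets EG at K = (1/2, 0)
J = V + t·(K−V) with t = 4/9, so VJ:JK = 4/9:5/9

VJ:JK = 4/5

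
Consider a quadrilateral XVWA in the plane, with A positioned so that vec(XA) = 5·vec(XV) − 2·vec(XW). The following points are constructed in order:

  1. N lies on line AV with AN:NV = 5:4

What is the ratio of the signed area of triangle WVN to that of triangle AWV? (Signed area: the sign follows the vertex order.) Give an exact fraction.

Set X = (0, 0), V = (1, 0), W = (0, 1), A = (5, -2); any affine frame gives the same invariant.
1. N lies on line AV with AN:NV = 5:4 ⇒ N = (25/9, -8/9)
2·[WVN] = 8/9, 2·[AWV] = 2
[WVN]:[AWV] = 8/9:2 = 4/9

[WVN]:[AWV] = 4/9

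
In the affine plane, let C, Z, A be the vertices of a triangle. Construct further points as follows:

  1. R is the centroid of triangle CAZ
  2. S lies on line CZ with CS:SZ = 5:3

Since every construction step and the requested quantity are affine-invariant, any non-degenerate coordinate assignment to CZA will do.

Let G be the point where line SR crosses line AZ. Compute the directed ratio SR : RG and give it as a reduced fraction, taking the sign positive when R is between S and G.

SR:RG = 1/8

Work in coordinates with C = (0, 0), Z = (1, 0), A = (0, 1).
1. R is the centroid of triangle CAZ ⇒ R = (1/3, 1/3)
2. S lies on line CZ with CS:SZ = 5:3 ⇒ S = (5/8, 0)
line SR meets AZ at G = (-2, 3)
R = S + t·(G−S) with t = 1/9, so SR:RG = 1/9:8/9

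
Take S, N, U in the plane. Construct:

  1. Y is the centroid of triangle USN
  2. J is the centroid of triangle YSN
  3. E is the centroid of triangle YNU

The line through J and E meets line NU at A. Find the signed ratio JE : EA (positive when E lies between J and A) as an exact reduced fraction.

JE:EA = 3

Choose coordinates S = (0, 0), N = (1, 0), U = (0, 1).
1. Y is the centroid of triangle USN ⇒ Y = (1/3, 1/3)
2. J is the centroid of triangle YSN ⇒ J = (4/9, 1/9)
3. E is the centroid of triangle YNU ⇒ E = (4/9, 4/9)
line JE meets NU at A = (4/9, 5/9)
E = J + t·(A−J) with t = 3/4, so JE:EA = 3/4:1/4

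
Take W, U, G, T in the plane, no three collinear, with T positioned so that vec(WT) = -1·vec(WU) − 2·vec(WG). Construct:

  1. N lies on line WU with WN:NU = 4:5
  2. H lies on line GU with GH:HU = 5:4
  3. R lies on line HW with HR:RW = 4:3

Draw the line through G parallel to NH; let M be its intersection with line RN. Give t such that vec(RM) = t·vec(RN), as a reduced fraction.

Set W = (0, 0), U = (1, 0), G = (0, 1), T = (-1, -2); any affine frame gives the same invariant.
1. N lies on line WU with WN:NU = 4:5 ⇒ N = (4/9, 0)
2. H lies on line GU with GH:HU = 5:4 ⇒ H = (5/9, 4/9)
3. R lies on line HW with HR:RW = 4:3 ⇒ R = (5/21, 4/21)
through G parallel to NH: direction (1/9, 4/9); meets RN at M = (-23/192, 25/48)
M = R + t·(N−R) with t = -111/64

t = -111/64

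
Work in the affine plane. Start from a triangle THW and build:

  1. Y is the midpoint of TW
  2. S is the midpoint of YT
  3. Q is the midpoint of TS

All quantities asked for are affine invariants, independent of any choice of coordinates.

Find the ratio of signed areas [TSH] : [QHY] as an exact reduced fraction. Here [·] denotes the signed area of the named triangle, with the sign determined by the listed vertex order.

Set T = (0, 0), H = (1, 0), W = (0, 1); any affine frame gives the same invariant.
1. Y is the midpoint of TW ⇒ Y = (0, 1/2)
2. S is the midpoint of YT ⇒ S = (0, 1/4)
3. Q is the midpoint of TS ⇒ Q = (0, 1/8)
2·[TSH] = -1/4, 2·[QHY] = 3/8
[TSH]:[QHY] = -1/4:3/8 = -2/3

[TSH]:[QHY] = -2/3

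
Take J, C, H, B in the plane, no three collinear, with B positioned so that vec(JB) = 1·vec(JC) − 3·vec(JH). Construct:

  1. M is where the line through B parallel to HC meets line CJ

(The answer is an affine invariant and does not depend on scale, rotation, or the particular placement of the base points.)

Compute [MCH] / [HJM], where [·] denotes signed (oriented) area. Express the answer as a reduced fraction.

[MCH]:[HJM] = -3/2

Set J = (0, 0), C = (1, 0), H = (0, 1), B = (1, -3); any affine frame gives the same invariant.
1. M is where the line through B parallel to HC meets line CJ ⇒ M = (-2, 0)
2·[MCH] = 3, 2·[HJM] = -2
[MCH]:[HJM] = 3:-2 = -3/2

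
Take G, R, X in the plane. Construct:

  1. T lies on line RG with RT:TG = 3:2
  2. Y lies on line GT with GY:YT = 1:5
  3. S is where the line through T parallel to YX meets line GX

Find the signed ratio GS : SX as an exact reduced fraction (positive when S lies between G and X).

Choose coordinates G = (0, 0), R = (1, 0), X = (0, 1).
1. T lies on line RG with RT:TG = 3:2 ⇒ T = (2/5, 0)
2. Y lies on line GT with GY:YT = 1:5 ⇒ Y = (1/15, 0)
3. S is where the line through T parallel to YX meets line GX ⇒ S = (0, 6)
S = G + t·(X−G) with t = 6, so GS:SX = t:(1−t) = 6:-5

GS:SX = -6/5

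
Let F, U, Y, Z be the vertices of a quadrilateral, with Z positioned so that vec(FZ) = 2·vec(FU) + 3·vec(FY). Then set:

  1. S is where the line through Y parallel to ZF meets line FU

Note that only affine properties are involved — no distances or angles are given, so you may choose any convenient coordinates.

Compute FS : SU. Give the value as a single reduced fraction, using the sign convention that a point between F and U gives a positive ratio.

FS:SU = -2/5

Assign F = (0, 0), U = (1, 0), Y = (0, 1), Z = (2, 3) — the answer is frame-independent, so this choice is without loss of generality.
1. S is where the line through Y parallel to ZF meets line FU ⇒ S = (-2/3, 0)
S = F + t·(U−F) with t = -2/3, so FS:SU = t:(1−t) = -2/3:5/3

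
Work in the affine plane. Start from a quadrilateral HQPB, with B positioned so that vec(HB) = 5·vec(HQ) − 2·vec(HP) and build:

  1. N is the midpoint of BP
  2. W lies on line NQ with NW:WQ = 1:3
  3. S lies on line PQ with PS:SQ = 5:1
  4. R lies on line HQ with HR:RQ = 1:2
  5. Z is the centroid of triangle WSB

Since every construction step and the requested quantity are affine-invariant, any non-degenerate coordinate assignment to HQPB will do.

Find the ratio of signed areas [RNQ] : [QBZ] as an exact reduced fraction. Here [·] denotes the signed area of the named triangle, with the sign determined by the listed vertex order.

Work in coordinates with H = (0, 0), Q = (1, 0), P = (0, 1), B = (5, -2).
1. N is the midpoint of BP ⇒ N = (5/2, -1/2)
2. W lies on line NQ with NW:WQ = 1:3 ⇒ W = (17/8, -3/8)
3. S lies on line PQ with PS:SQ = 5:1 ⇒ S = (5/6, 1/6)
4. R lies on line HQ with HR:RQ = 1:2 ⇒ R = (1/3, 0)
5. Z is the centroid of triangle WSB ⇒ Z = (191/72, -53/72)
2·[RNQ] = 1/3, 2·[QBZ] = 13/36
[RNQ]:[QBZ] = 1/3:13/36 = 12/13

[RNQ]:[QBZ] = 12/13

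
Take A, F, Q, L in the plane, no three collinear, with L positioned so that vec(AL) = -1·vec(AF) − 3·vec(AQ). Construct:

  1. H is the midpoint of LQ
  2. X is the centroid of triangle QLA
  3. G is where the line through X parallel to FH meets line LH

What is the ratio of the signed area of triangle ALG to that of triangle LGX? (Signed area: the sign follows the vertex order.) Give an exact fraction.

Work in coordinates with A = (0, 0), F = (1, 0), Q = (0, 1), L = (-1, -3).
1. H is the midpoint of LQ ⇒ H = (-1/2, -1)
2. X is the centroid of triangle QLA ⇒ X = (-1/3, -2/3)
3. G is where the line through X parallel to FH meets line LH ⇒ G = (-13/30, -11/15)
2·[ALG] = -17/30, 2·[LGX] = -17/90
[ALG]:[LGX] = -17/30:-17/90 = 3

[ALG]:[LGX] = 3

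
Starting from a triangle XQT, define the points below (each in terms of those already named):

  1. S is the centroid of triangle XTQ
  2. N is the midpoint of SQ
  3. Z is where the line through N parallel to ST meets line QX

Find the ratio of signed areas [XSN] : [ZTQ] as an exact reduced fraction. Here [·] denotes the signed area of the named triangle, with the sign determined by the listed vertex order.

Set X = (0, 0), Q = (1, 0), T = (0, 1); any affine frame gives the same invariant.
1. S is the centroid of triangle XTQ ⇒ S = (1/3, 1/3)
2. N is the midpoint of SQ ⇒ N = (2/3, 1/6)
3. Z is where the line through N parallel to ST meets line QX ⇒ Z = (3/4, 0)
2·[XSN] = -1/6, 2·[ZTQ] = -1/4
[XSN]:[ZTQ] = -1/6:-1/4 = 2/3

[XSN]:[ZTQ] = 2/3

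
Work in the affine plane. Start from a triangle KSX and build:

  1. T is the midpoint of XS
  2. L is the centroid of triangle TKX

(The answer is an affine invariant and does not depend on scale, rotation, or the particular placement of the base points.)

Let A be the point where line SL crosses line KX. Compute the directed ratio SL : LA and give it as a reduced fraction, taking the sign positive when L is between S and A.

SL:LA = 5

Set K = (0, 0), S = (1, 0), X = (0, 1); any affine frame gives the same invariant.
1. T is the midpoint of XS ⇒ T = (1/2, 1/2)
2. L is the centroid of triangle TKX ⇒ L = (1/6, 1/2)
line SL meets KX at A = (0, 3/5)
L = S + t·(A−S) with t = 5/6, so SL:LA = 5/6:1/6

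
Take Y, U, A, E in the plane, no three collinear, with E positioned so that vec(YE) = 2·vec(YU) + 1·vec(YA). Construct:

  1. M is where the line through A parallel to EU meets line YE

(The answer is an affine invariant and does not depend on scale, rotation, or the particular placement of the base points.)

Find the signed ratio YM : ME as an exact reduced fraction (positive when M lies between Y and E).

Assign Y = (0, 0), U = (1, 0), A = (0, 1), E = (2, 1) — the answer is frame-independent, so this choice is without loss of generality.
1. M is where the line through A parallel to EU meets line YE ⇒ M = (-2, -1)
M = Y + t·(E−Y) with t = -1, so YM:ME = t:(1−t) = -1:2

YM:ME = -1/2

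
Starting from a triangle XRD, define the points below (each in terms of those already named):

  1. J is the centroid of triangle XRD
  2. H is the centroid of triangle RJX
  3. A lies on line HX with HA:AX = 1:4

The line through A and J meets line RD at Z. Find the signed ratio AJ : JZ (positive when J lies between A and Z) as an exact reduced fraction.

Work in coordinates with X = (0, 0), R = (1, 0), D = (0, 1).
1. J is the centroid of triangle XRD ⇒ J = (1/3, 1/3)
2. H is the centroid of triangle RJX ⇒ H = (4/9, 1/9)
3. A lies on line HX with HA:AX = 1:4 ⇒ A = (16/45, 4/45)
line AJ meets RD at Z = (3/10, 7/10)
J = A + t·(Z−A) with t = 2/5, so AJ:JZ = 2/5:3/5

AJ:JZ = 2/3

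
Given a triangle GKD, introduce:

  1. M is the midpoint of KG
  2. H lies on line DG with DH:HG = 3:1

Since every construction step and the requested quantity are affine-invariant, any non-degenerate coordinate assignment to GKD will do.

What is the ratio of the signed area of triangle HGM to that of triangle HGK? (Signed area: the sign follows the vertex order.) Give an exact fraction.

Work in coordinates with G = (0, 0), K = (1, 0), D = (0, 1).
1. M is the midpoint of KG ⇒ M = (1/2, 0)
2. H lies on line DG with DH:HG = 3:1 ⇒ H = (0, 1/4)
2·[HGM] = 1/8, 2·[HGK] = 1/4
[HGM]:[HGK] = 1/8:1/4 = 1/2

[HGM]:[HGK] = 1/2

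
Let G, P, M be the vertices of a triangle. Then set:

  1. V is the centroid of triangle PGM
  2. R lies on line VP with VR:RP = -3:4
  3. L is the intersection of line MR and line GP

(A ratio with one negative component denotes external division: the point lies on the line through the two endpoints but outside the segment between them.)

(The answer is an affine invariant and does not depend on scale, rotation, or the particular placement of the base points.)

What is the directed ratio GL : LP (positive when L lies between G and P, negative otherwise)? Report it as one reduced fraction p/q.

GL:LP = -5/4

Work in coordinates with G = (0, 0), P = (1, 0), M = (0, 1).
1. V is the centroid of triangle PGM ⇒ V = (1/3, 1/3)
2. R lies on line VP with VR:RP = -3:4 ⇒ R = (-5/3, 4/3)
3. L is the intersection of line MR and line GP ⇒ L = (5, 0)
L = G + t·(P−G) with t = 5, so GL:LP = t:(1−t) = 5:-4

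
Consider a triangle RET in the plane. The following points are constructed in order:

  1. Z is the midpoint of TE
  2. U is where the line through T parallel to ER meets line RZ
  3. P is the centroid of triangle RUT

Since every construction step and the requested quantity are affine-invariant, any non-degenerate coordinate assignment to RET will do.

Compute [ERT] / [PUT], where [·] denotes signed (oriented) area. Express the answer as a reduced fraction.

[ERT]:[PUT] = -3

Set R = (0, 0), E = (1, 0), T = (0, 1); any affine frame gives the same invariant.
1. Z is the midpoint of TE ⇒ Z = (1/2, 1/2)
2. U is where the line through T parallel to ER meets line RZ ⇒ U = (1, 1)
3. P is the centroid of triangle RUT ⇒ P = (1/3, 2/3)
2·[ERT] = -1, 2·[PUT] = 1/3
[ERT]:[PUT] = -1:1/3 = -3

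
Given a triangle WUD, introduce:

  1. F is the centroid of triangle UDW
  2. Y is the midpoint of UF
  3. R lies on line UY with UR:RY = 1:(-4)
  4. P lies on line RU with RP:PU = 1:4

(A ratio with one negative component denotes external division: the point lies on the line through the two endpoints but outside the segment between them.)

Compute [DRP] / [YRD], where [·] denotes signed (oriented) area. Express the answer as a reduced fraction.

Assign W = (0, 0), U = (1, 0), D = (0, 1) — the answer is frame-independent, so this choice is without loss of generality.
1. F is the centroid of triangle UDW ⇒ F = (1/3, 1/3)
2. Y is the midpoint of UF ⇒ Y = (2/3, 1/6)
3. R lies on line UY with UR:RY = 1:(-4) ⇒ R = (10/9, -1/18)
4. P lies on line RU with RP:PU = 1:4 ⇒ P = (49/45, -2/45)
2·[DRP] = -1/90, 2·[YRD] = 2/9
[DRP]:[YRD] = -1/90:2/9 = -1/20

[DRP]:[YRD] = -1/20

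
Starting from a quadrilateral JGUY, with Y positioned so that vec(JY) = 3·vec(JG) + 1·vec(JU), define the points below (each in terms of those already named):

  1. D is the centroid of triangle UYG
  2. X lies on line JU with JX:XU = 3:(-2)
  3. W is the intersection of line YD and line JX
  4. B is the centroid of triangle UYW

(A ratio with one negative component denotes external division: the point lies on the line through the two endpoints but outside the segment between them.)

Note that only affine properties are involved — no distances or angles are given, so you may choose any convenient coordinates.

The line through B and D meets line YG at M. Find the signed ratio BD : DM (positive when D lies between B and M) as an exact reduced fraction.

Set J = (0, 0), G = (1, 0), U = (0, 1), Y = (3, 1); any affine frame gives the same invariant.
1. D is the centroid of triangle UYG ⇒ D = (4/3, 2/3)
2. X lies on line JU with JX:XU = 3:(-2) ⇒ X = (0, 3)
3. W is the intersection of line YD and line JX ⇒ W = (0, 2/5)
4. B is the centroid of triangle UYW ⇒ B = (1, 4/5)
line BD meets YG at M = (17/9, 4/9)
D = B + t·(M−B) with t = 3/8, so BD:DM = 3/8:5/8

BD:DM = 3/5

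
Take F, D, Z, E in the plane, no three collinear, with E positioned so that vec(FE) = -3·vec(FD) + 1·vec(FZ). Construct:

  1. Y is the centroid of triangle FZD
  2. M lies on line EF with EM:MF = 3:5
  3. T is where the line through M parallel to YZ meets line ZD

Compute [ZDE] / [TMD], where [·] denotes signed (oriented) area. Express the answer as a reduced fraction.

[ZDE]:[TMD] = -32/123

Work in coordinates with F = (0, 0), D = (1, 0), Z = (0, 1), E = (-3, 1).
1. Y is the centroid of triangle FZD ⇒ Y = (1/3, 1/3)
2. M lies on line EF with EM:MF = 3:5 ⇒ M = (-15/8, 5/8)
3. T is where the line through M parallel to YZ meets line ZD ⇒ T = (-33/8, 41/8)
2·[ZDE] = -3, 2·[TMD] = 369/32
[ZDE]:[TMD] = -3:369/32 = -32/123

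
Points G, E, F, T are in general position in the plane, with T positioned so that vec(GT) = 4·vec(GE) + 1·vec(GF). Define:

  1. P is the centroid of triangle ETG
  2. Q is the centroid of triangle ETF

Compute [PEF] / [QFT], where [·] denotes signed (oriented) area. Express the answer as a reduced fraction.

[PEF]:[QFT] = 3/4

Work in coordinates with G = (0, 0), E = (1, 0), F = (0, 1), T = (4, 1).
1. P is the centroid of triangle ETG ⇒ P = (5/3, 1/3)
2. Q is the centroid of triangle ETF ⇒ Q = (5/3, 2/3)
2·[PEF] = -1, 2·[QFT] = -4/3
[PEF]:[QFT] = -1:-4/3 = 3/4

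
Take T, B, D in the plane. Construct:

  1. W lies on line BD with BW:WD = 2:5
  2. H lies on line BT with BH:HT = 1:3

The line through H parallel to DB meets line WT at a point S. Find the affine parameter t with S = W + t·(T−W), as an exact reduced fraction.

t = 1/4

Work in coordinates with T = (0, 0), B = (1, 0), D = (0, 1).
1. W lies on line BD with BW:WD = 2:5 ⇒ W = (5/7, 2/7)
2. H lies on line BT with BH:HT = 1:3 ⇒ H = (3/4, 0)
through H parallel to DB: direction (1, -1); meets WT at S = (15/28, 3/14)
S = W + t·(T−W) with t = 1/4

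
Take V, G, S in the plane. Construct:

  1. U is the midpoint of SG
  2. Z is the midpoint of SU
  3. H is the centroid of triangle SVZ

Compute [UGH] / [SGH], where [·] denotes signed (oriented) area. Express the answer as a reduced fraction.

Choose coordinates V = (0, 0), G = (1, 0), S = (0, 1).
1. U is the midpoint of SG ⇒ U = (1/2, 1/2)
2. Z is the midpoint of SU ⇒ Z = (1/4, 3/4)
3. H is the centroid of triangle SVZ ⇒ H = (1/12, 7/12)
2·[UGH] = -1/6, 2·[SGH] = -1/3
[UGH]:[SGH] = -1/6:-1/3 = 1/2

[UGH]:[SGH] = 1/2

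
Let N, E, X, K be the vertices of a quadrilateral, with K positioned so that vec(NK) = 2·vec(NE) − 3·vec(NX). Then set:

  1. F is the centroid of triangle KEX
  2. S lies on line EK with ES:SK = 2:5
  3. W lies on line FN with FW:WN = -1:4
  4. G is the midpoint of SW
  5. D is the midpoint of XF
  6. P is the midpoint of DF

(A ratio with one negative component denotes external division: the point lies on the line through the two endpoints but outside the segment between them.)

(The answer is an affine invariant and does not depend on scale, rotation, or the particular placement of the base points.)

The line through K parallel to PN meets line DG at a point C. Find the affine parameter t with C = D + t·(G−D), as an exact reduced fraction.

Assign N = (0, 0), E = (1, 0), X = (0, 1), K = (2, -3) — the answer is frame-independent, so this choice is without loss of generality.
1. F is the centroid of triangle KEX ⇒ F = (1, -2/3)
2. S lies on line EK with ES:SK = 2:5 ⇒ S = (9/7, -6/7)
3. W lies on line FN with FW:WN = -1:4 ⇒ W = (4/3, -8/9)
4. G is the midpoint of SW ⇒ G = (55/42, -55/63)
5. D is the midpoint of XF ⇒ D = (1/2, 1/6)
6. P is the midpoint of DF ⇒ P = (3/4, -1/4)
through K parallel to PN: direction (-3/4, 1/4); meets DG at C = (641/194, -1999/582)
C = D + t·(G−D) with t = 336/97

t = 336/97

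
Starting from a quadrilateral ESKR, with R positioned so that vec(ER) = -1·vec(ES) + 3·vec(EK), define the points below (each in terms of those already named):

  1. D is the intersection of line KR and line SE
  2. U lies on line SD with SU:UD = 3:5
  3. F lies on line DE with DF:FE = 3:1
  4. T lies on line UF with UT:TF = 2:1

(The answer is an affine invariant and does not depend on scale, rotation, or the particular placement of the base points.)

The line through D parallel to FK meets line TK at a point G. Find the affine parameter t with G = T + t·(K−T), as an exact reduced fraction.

Work in coordinates with E = (0, 0), S = (1, 0), K = (0, 1), R = (-1, 3).
1. D is the intersection of line KR and line SE ⇒ D = (1/2, 0)
2. U lies on line SD with SU:UD = 3:5 ⇒ U = (13/16, 0)
3. F lies on line DE with DF:FE = 3:1 ⇒ F = (1/8, 0)
4. T lies on line UF with UT:TF = 2:1 ⇒ T = (17/48, 0)
through D parallel to FK: direction (-1/8, 1); meets TK at G = (51/88, -7/11)
G = T + t·(K−T) with t = -7/11

t = -7/11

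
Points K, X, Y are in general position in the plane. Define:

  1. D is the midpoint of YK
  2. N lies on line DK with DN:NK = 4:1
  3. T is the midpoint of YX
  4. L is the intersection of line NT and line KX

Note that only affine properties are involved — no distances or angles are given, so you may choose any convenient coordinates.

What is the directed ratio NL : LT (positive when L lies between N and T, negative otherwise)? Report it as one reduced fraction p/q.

Work in coordinates with K = (0, 0), X = (1, 0), Y = (0, 1).
1. D is the midpoint of YK ⇒ D = (0, 1/2)
2. N lies on line DK with DN:NK = 4:1 ⇒ N = (0, 1/10)
3. T is the midpoint of YX ⇒ T = (1/2, 1/2)
4. L is the intersection of line NT and line KX ⇒ L = (-1/8, 0)
L = N + t·(T−N) with t = -1/4, so NL:LT = t:(1−t) = -1/4:5/4

NL:LT = -1/5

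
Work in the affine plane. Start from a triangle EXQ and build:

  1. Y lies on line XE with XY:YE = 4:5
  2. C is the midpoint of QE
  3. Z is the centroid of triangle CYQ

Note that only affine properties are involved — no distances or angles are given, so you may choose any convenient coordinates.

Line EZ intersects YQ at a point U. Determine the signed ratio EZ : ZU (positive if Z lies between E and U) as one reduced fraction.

Work in coordinates with E = (0, 0), X = (1, 0), Q = (0, 1).
1. Y lies on line XE with XY:YE = 4:5 ⇒ Y = (5/9, 0)
2. C is the midpoint of QE ⇒ C = (0, 1/2)
3. Z is the centroid of triangle CYQ ⇒ Z = (5/27, 1/2)
line EZ meets YQ at U = (2/9, 3/5)
Z = E + t·(U−E) with t = 5/6, so EZ:ZU = 5/6:1/6

EZ:ZU = 5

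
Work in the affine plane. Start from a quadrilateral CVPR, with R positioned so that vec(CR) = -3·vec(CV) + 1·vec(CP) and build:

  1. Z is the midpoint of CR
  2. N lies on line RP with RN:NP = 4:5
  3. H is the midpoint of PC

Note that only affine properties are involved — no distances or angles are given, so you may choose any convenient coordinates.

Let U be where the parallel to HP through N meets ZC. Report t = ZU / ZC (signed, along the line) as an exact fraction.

Set C = (0, 0), V = (1, 0), P = (0, 1), R = (-3, 1); any affine frame gives the same invariant.
1. Z is the midpoint of CR ⇒ Z = (-3/2, 1/2)
2. N lies on line RP with RN:NP = 4:5 ⇒ N = (-5/3, 1)
3. H is the midpoint of PC ⇒ H = (0, 1/2)
through N parallel to HP: direction (0, 1/2); meets ZC at U = (-5/3, 5/9)
U = Z + t·(C−Z) with t = -1/9

t = -1/9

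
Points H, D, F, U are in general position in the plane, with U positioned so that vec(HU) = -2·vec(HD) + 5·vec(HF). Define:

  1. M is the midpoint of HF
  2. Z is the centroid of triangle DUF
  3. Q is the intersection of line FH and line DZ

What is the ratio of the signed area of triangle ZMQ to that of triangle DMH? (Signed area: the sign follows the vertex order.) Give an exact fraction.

[ZMQ]:[DMH] = 2/3

Assign H = (0, 0), D = (1, 0), F = (0, 1), U = (-2, 5) — the answer is frame-independent, so this choice is without loss of generality.
1. M is the midpoint of HF ⇒ M = (0, 1/2)
2. Z is the centroid of triangle DUF ⇒ Z = (-1/3, 2)
3. Q is the intersection of line FH and line DZ ⇒ Q = (0, 3/2)
2·[ZMQ] = 1/3, 2·[DMH] = 1/2
[ZMQ]:[DMH] = 1/3:1/2 = 2/3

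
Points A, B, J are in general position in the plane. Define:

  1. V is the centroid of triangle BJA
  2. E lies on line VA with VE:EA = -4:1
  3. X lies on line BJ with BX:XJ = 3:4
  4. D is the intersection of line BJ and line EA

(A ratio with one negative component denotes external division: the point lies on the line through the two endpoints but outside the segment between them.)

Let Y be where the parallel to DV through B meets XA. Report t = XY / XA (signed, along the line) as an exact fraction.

Work in coordinates with A = (0, 0), B = (1, 0), J = (0, 1).
1. V is the centroid of triangle BJA ⇒ V = (1/3, 1/3)
2. E lies on line VA with VE:EA = -4:1 ⇒ E = (-1/9, -1/9)
3. X lies on line BJ with BX:XJ = 3:4 ⇒ X = (4/7, 3/7)
4. D is the intersection of line BJ and line EA ⇒ D = (1/2, 1/2)
through B parallel to DV: direction (-1/6, -1/6); meets XA at Y = (4, 3)
Y = X + t·(A−X) with t = -6

t = -6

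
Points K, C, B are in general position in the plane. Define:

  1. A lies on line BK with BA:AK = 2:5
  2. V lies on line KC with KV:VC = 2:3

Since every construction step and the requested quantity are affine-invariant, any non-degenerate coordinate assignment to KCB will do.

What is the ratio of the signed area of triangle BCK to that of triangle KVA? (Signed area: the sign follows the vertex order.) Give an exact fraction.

[BCK]:[KVA] = -7/2

Choose coordinates K = (0, 0), C = (1, 0), B = (0, 1).
1. A lies on line BK with BA:AK = 2:5 ⇒ A = (0, 5/7)
2. V lies on line KC with KV:VC = 2:3 ⇒ V = (2/5, 0)
2·[BCK] = -1, 2·[KVA] = 2/7
[BCK]:[KVA] = -1:2/7 = -7/2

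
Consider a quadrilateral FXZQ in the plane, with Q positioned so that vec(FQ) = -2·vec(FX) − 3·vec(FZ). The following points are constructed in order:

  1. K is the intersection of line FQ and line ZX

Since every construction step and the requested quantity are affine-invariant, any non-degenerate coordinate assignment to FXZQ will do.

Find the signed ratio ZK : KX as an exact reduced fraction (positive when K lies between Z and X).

ZK:KX = 2/3

Choose coordinates F = (0, 0), X = (1, 0), Z = (0, 1), Q = (-2, -3).
1. K is the intersection of line FQ and line ZX ⇒ K = (2/5, 3/5)
K = Z + t·(X−Z) with t = 2/5, so ZK:KX = t:(1−t) = 2/5:3/5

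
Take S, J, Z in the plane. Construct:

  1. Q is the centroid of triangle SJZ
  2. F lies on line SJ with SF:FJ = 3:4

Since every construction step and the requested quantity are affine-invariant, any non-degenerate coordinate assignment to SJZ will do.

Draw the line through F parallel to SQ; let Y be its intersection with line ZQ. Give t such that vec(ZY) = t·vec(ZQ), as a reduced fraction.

t = 10/7

Choose coordinates S = (0, 0), J = (1, 0), Z = (0, 1).
1. Q is the centroid of triangle SJZ ⇒ Q = (1/3, 1/3)
2. F lies on line SJ with SF:FJ = 3:4 ⇒ F = (3/7, 0)
through F parallel to SQ: direction (1/3, 1/3); meets ZQ at Y = (10/21, 1/21)
Y = Z + t·(Q−Z) with t = 10/7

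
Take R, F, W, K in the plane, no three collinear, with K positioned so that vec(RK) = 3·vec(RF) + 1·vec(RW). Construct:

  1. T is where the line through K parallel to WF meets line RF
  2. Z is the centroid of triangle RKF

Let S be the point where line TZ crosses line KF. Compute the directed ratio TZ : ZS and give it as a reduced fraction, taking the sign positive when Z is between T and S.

TZ:ZS = -10

Choose coordinates R = (0, 0), F = (1, 0), W = (0, 1), K = (3, 1).
1. T is where the line through K parallel to WF meets line RF ⇒ T = (4, 0)
2. Z is the centroid of triangle RKF ⇒ Z = (4/3, 1/3)
line TZ meets KF at S = (8/5, 3/10)
Z = T + t·(S−T) with t = 10/9, so TZ:ZS = 10/9:-1/9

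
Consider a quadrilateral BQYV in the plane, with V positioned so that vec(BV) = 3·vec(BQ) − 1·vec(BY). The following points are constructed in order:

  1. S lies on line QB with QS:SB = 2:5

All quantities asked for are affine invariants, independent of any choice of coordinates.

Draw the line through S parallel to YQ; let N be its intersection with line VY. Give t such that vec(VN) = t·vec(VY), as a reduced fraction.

t = 9/7

Assign B = (0, 0), Q = (1, 0), Y = (0, 1), V = (3, -1) — the answer is frame-independent, so this choice is without loss of generality.
1. S lies on line QB with QS:SB = 2:5 ⇒ S = (5/7, 0)
through S parallel to YQ: direction (1, -1); meets VY at N = (-6/7, 11/7)
N = V + t·(Y−V) with t = 9/7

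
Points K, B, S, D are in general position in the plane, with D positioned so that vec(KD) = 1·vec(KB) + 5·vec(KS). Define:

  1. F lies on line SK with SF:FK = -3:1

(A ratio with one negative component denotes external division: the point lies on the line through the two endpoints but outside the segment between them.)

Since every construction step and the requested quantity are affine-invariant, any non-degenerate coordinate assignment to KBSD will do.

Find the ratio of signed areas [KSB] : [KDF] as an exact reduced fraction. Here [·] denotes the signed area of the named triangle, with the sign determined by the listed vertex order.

Set K = (0, 0), B = (1, 0), S = (0, 1), D = (1, 5); any affine frame gives the same invariant.
1. F lies on line SK with SF:FK = -3:1 ⇒ F = (0, -1/2)
2·[KSB] = -1, 2·[KDF] = -1/2
[KSB]:[KDF] = -1:-1/2 = 2

[KSB]:[KDF] = 2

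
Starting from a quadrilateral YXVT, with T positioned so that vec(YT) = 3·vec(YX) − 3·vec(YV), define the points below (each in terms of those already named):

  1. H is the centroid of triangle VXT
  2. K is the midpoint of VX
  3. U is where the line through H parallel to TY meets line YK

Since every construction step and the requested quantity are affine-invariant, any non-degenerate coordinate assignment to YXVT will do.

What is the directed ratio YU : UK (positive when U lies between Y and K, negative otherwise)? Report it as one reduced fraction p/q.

Work in coordinates with Y = (0, 0), X = (1, 0), V = (0, 1), T = (3, -3).
1. H is the centroid of triangle VXT ⇒ H = (4/3, -2/3)
2. K is the midpoint of VX ⇒ K = (1/2, 1/2)
3. U is where the line through H parallel to TY meets line YK ⇒ U = (1/3, 1/3)
U = Y + t·(K−Y) with t = 2/3, so YU:UK = t:(1−t) = 2/3:1/3

YU:UK = 2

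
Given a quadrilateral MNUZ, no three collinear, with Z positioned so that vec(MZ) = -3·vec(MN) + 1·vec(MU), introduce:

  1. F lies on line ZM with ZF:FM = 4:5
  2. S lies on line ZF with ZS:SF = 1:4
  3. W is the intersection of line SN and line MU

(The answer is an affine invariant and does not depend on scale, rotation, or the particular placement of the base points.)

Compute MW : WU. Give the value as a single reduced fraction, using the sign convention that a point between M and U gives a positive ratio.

MW:WU = 41/127

Choose coordinates M = (0, 0), N = (1, 0), U = (0, 1), Z = (-3, 1).
1. F lies on line ZM with ZF:FM = 4:5 ⇒ F = (-5/3, 5/9)
2. S lies on line ZF with ZS:SF = 1:4 ⇒ S = (-41/15, 41/45)
3. W is the intersection of line SN and line MU ⇒ W = (0, 41/168)
W = M + t·(U−M) with t = 41/168, so MW:WU = t:(1−t) = 41/168:127/168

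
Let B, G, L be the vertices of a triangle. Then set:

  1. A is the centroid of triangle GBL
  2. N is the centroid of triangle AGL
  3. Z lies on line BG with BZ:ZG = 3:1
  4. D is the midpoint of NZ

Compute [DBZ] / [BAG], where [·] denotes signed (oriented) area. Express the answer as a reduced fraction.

Choose coordinates B = (0, 0), G = (1, 0), L = (0, 1).
1. A is the centroid of triangle GBL ⇒ A = (1/3, 1/3)
2. N is the centroid of triangle AGL ⇒ N = (4/9, 4/9)
3. Z lies on line BG with BZ:ZG = 3:1 ⇒ Z = (3/4, 0)
4. D is the midpoint of NZ ⇒ D = (43/72, 2/9)
2·[DBZ] = 1/6, 2·[BAG] = -1/3
[DBZ]:[BAG] = 1/6:-1/3 = -1/2

[DBZ]:[BAG] = -1/2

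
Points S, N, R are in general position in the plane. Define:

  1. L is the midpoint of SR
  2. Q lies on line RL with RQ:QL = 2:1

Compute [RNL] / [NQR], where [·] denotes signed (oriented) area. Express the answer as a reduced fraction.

[RNL]:[NQR] = 3/2

Work in coordinates with S = (0, 0), N = (1, 0), R = (0, 1).
1. L is the midpoint of SR ⇒ L = (0, 1/2)
2. Q lies on line RL with RQ:QL = 2:1 ⇒ Q = (0, 2/3)
2·[RNL] = -1/2, 2·[NQR] = -1/3
[RNL]:[NQR] = -1/2:-1/3 = 3/2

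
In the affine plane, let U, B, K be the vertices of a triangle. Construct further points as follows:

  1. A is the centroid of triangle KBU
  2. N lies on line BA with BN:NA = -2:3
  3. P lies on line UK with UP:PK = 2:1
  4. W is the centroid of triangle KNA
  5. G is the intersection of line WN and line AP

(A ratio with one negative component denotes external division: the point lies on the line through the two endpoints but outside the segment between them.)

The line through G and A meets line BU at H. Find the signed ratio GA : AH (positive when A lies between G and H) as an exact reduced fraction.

Set U = (0, 0), B = (1, 0), K = (0, 1); any affine frame gives the same invariant.
1. A is the centroid of triangle KBU ⇒ A = (1/3, 1/3)
2. N lies on line BA with BN:NA = -2:3 ⇒ N = (7/3, -2/3)
3. P lies on line UK with UP:PK = 2:1 ⇒ P = (0, 2/3)
4. W is the centroid of triangle KNA ⇒ W = (8/9, 2/9)
5. G is the intersection of line WN and line AP ⇒ G = (-4/15, 14/15)
line GA meets BU at H = (2/3, 0)
A = G + t·(H−G) with t = 9/14, so GA:AH = 9/14:5/14

GA:AH = 9/5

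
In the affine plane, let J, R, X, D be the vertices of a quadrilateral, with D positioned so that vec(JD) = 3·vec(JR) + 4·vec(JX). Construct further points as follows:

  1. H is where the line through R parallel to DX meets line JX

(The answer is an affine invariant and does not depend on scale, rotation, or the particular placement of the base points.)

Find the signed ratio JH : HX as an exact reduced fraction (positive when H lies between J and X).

Choose coordinates J = (0, 0), R = (1, 0), X = (0, 1), D = (3, 4).
1. H is where the line through R parallel to DX meets line JX ⇒ H = (0, -1)
H = J + t·(X−J) with t = -1, so JH:HX = t:(1−t) = -1:2

JH:HX = -1/2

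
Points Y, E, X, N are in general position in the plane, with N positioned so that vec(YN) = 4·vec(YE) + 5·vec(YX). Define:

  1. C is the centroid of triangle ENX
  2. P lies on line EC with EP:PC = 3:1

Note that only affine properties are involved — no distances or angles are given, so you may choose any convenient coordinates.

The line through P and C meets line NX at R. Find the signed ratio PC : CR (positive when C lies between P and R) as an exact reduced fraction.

Work in coordinates with Y = (0, 0), E = (1, 0), X = (0, 1), N = (4, 5).
1. C is the centroid of triangle ENX ⇒ C = (5/3, 2)
2. P lies on line EC with EP:PC = 3:1 ⇒ P = (3/2, 3/2)
line PC meets NX at R = (2, 3)
C = P + t·(R−P) with t = 1/3, so PC:CR = 1/3:2/3

PC:CR = 1/2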